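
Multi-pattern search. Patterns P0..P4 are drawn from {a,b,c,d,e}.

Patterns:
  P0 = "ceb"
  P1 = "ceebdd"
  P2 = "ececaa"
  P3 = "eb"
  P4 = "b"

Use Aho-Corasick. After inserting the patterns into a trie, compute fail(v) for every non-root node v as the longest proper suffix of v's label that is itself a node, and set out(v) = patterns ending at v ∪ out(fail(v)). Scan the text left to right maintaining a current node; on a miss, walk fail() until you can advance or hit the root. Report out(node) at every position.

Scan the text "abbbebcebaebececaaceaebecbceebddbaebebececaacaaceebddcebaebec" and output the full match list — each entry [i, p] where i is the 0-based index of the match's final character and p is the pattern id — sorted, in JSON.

Construct AC machine:
Trie nodes:
  0='ε' goto b→15 c→1 e→8
  1='c' goto e→2
  2='ce' goto b→3 e→4
  3='ceb' goto ·  ←P0
  4='cee' goto b→5
  5='ceeb' goto d→6
  6='ceebd' goto d→7
  7='ceebdd' goto ·  ←P1
  8='e' goto b→14 c→9
  9='ec' goto e→10
  10='ece' goto c→11
  11='ecec' goto a→12
  12='ececa' goto a→13
  13='ececaa' goto ·  ←P2
  14='eb' goto ·  ←P3
  15='b' goto ·  ←P4

Failure links (BFS by depth):
  fail(1) 'c': from fail(0)=0 chase 'c': 0 ⇒ 0;  out=∅∪out(0)=∅
  fail(8) 'e': from fail(0)=0 chase 'e': 0 ⇒ 0;  out=∅∪out(0)=∅
  fail(15) 'b': from fail(0)=0 chase 'b': 0 ⇒ 0;  out={4}∪out(0)={4}
  fail(2) 'ce': from fail(1)=0 chase 'e': 0 ⇒ 8;  out=∅∪out(8)=∅
  fail(9) 'ec': from fail(8)=0 chase 'c': 0 ⇒ 1;  out=∅∪out(1)=∅
  fail(14) 'eb': from fail(8)=0 chase 'b': 0 ⇒ 15;  out={3}∪out(15)={3,4}
  fail(3) 'ceb': from fail(2)=8 chase 'b': 8 ⇒ 14;  out={0}∪out(14)={0,3,4}
  fail(4) 'cee': from fail(2)=8 chase 'e': 8→0 ⇒ 8;  out=∅∪out(8)=∅
  fail(10) 'ece': from fail(9)=1 chase 'e': 1 ⇒ 2;  out=∅∪out(2)=∅
  fail(5) 'ceeb': from fail(4)=8 chase 'b': 8 ⇒ 14;  out=∅∪out(14)={3,4}
  fail(11) 'ecec': from fail(10)=2 chase 'c': 2→8 ⇒ 9;  out=∅∪out(9)=∅
  fail(6) 'ceebd': from fail(5)=14 chase 'd': 14→15→0 ⇒ 0;  out=∅∪out(0)=∅
  fail(12) 'ececa': from fail(11)=9 chase 'a': 9→1→0 ⇒ 0;  out=∅∪out(0)=∅
  fail(7) 'ceebdd': from fail(6)=0 chase 'd': 0 ⇒ 0;  out={1}∪out(0)={1}
  fail(13) 'ececaa': from fail(12)=0 chase 'a': 0 ⇒ 0;  out={2}∪out(0)={2}

Text stream:
pos 0 'a': at 0
pos 1 'b': at 15  ** P4@[1:1]
pos 2 'b': at 15 (via fail)  ** P4@[2:2]
pos 3 'b': at 15 (via fail)  ** P4@[3:3]
pos 4 'e': at 8 (via fail)
pos 5 'b': at 14  ** P3@[4:5],P4@[5:5]
pos 6 'c': at 1 (via fail)
pos 7 'e': at 2
pos 8 'b': at 3  ** P0@[6:8],P3@[7:8],P4@[8:8]
pos 9 'a': at 0 (via fail)
pos 10 'e': at 8
pos 11 'b': at 14  ** P3@[10:11],P4@[11:11]
pos 12 'e': at 8 (via fail)
pos 13 'c': at 9
pos 14 'e': at 10
pos 15 'c': at 11
pos 16 'a': at 12
pos 17 'a': at 13  ** P2@[12:17]
pos 18 'c': at 1 (via fail)
pos 19 'e': at 2
pos 20 'a': at 0 (via fail)
pos 21 'e': at 8
pos 22 'b': at 14  ** P3@[21:22],P4@[22:22]
pos 23 'e': at 8 (via fail)
pos 24 'c': at 9
pos 25 'b': at 15 (via fail)  ** P4@[25:25]
pos 26 'c': at 1 (via fail)
pos 27 'e': at 2
pos 28 'e': at 4
pos 29 'b': at 5  ** P3@[28:29],P4@[29:29]
pos 30 'd': at 6
pos 31 'd': at 7  ** P1@[26:31]
pos 32 'b': at 15 (via fail)  ** P4@[32:32]
pos 33 'a': at 0 (via fail)
pos 34 'e': at 8
pos 35 'b': at 14  ** P3@[34:35],P4@[35:35]
pos 36 'e': at 8 (via fail)
pos 37 'b': at 14  ** P3@[36:37],P4@[37:37]
pos 38 'e': at 8 (via fail)
pos 39 'c': at 9
pos 40 'e': at 10
pos 41 'c': at 11
pos 42 'a': at 12
pos 43 'a': at 13  ** P2@[38:43]
pos 44 'c': at 1 (via fail)
pos 45 'a': at 0 (via fail)
pos 46 'a': at 0
pos 47 'c': at 1
pos 48 'e': at 2
pos 49 'e': at 4
pos 50 'b': at 5  ** P3@[49:50],P4@[50:50]
pos 51 'd': at 6
pos 52 'd': at 7  ** P1@[47:52]
pos 53 'c': at 1 (via fail)
pos 54 'e': at 2
pos 55 'b': at 3  ** P0@[53:55],P3@[54:55],P4@[55:55]
pos 56 'a': at 0 (via fail)
pos 57 'e': at 8
pos 58 'b': at 14  ** P3@[57:58],P4@[58:58]
pos 59 'e': at 8 (via fail)
pos 60 'c': at 9

Matches: [[1,4],[2,4],[3,4],[5,3],[5,4],[8,0],[8,3],[8,4],[11,3],[11,4],[17,2],[22,3],[22,4],[25,4],[29,3],[29,4],[31,1],[32,4],[35,3],[35,4],[37,3],[37,4],[43,2],[50,3],[50,4],[52,1],[55,0],[55,3],[55,4],[58,3],[58,4]]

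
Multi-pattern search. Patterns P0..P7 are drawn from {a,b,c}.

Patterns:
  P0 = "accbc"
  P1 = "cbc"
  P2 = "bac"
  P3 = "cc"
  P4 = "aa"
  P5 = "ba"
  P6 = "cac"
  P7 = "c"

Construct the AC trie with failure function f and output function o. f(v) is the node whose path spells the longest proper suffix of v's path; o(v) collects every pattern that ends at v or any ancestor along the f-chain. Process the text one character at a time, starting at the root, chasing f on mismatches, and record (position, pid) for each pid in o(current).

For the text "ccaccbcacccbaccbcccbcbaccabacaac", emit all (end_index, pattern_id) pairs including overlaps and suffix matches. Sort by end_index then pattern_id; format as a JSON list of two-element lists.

Construct AC machine:
Trie (insert patterns):
  n0 'ε': a→1 b→9 c→6
  n1 'a': a→13 c→2
  n2 'ac': c→3
  n3 'acc': b→4
  n4 'accb': c→5
  n5 'accbc': ·  ←P0
  n6 'c': a→14 b→7 c→12  ←P7
  n7 'cb': c→8
  n8 'cbc': ·  ←P1
  n9 'b': a→10
  n10 'ba': c→11  ←P5
  n11 'bac': ·  ←P2
  n12 'cc': ·  ←P3
  n13 'aa': ·  ←P4
  n14 'ca': c→15
  n15 'cac': ·  ←P6

BFS fail/out derivation:
  n1('a'): parent n0 fail=0; on 'a' 0 → fail=0;  out ∅∪∅=∅
  n6('c'): parent n0 fail=0; on 'c' 0 → fail=0;  out {7}∪∅={7}
  n9('b'): parent n0 fail=0; on 'b' 0 → fail=0;  out ∅∪∅=∅
  n2('ac'): parent n1 fail=0; on 'c' 0 → fail=6;  out ∅∪{7}={7}
  n7('cb'): parent n6 fail=0; on 'b' 0 → fail=9;  out ∅∪∅=∅
  n10('ba'): parent n9 fail=0; on 'a' 0 → fail=1;  out {5}∪∅={5}
  n12('cc'): parent n6 fail=0; on 'c' 0 → fail=6;  out {3}∪{7}={3,7}
  n13('aa'): parent n1 fail=0; on 'a' 0 → fail=1;  out {4}∪∅={4}
  n14('ca'): parent n6 fail=0; on 'a' 0 → fail=1;  out ∅∪∅=∅
  n3('acc'): parent n2 fail=6; on 'c' 6 → fail=12;  out ∅∪{3,7}={3,7}
  n8('cbc'): parent n7 fail=9; on 'c' 9→0 → fail=6;  out {1}∪{7}={1,7}
  n11('bac'): parent n10 fail=1; on 'c' 1 → fail=2;  out {2}∪{7}={2,7}
  n15('cac'): parent n14 fail=1; on 'c' 1 → fail=2;  out {6}∪{7}={6,7}
  n4('accb'): parent n3 fail=12; on 'b' 12→6 → fail=7;  out ∅∪∅=∅
  n5('accbc'): parent n4 fail=7; on 'c' 7 → fail=8;  out {0}∪{1,7}={0,1,7}

Scan:
i=0 'c': node 0→6  → match P7@[0:0]
i=1 'c': node 6→12  → match P3@[0:1],P7@[1:1]
i=2 'a': node 12→14 ·f
i=3 'c': node 14→15  → match P6@[1:3],P7@[3:3]
i=4 'c': node 15→3 ·f  → match P3@[3:4],P7@[4:4]
i=5 'b': node 3→4
i=6 'c': node 4→5  → match P0@[2:6],P1@[4:6],P7@[6:6]
i=7 'a': node 5→14 ·f
i=8 'c': node 14→15  → match P6@[6:8],P7@[8:8]
i=9 'c': node 15→3 ·f  → match P3@[8:9],P7@[9:9]
i=10 'c': node 3→12 ·f  → match P3@[9:10],P7@[10:10]
i=11 'b': node 12→7 ·f
i=12 'a': node 7→10 ·f  → match P5@[11:12]
i=13 'c': node 10→11  → match P2@[11:13],P7@[13:13]
i=14 'c': node 11→3 ·f  → match P3@[13:14],P7@[14:14]
i=15 'b': node 3→4
i=16 'c': node 4→5  → match P0@[12:16],P1@[14:16],P7@[16:16]
i=17 'c': node 5→12 ·f  → match P3@[16:17],P7@[17:17]
i=18 'c': node 12→12 ·f  → match P3@[17:18],P7@[18:18]
i=19 'b': node 12→7 ·f
i=20 'c': node 7→8  → match P1@[18:20],P7@[20:20]
i=21 'b': node 8→7 ·f
i=22 'a': node 7→10 ·f  → match P5@[21:22]
i=23 'c': node 10→11  → match P2@[21:23],P7@[23:23]
i=24 'c': node 11→3 ·f  → match P3@[23:24],P7@[24:24]
i=25 'a': node 3→14 ·f
i=26 'b': node 14→9 ·f
i=27 'a': node 9→10  → match P5@[26:27]
i=28 'c': node 10→11  → match P2@[26:28],P7@[28:28]
i=29 'a': node 11→14 ·f
i=30 'a': node 14→13 ·f  → match P4@[29:30]
i=31 'c': node 13→2 ·f  → match P7@[31:31]

All matches (sorted): [[0,7],[1,3],[1,7],[3,6],[3,7],[4,3],[4,7],[6,0],[6,1],[6,7],[8,6],[8,7],[9,3],[9,7],[10,3],[10,7],[12,5],[13,2],[13,7],[14,3],[14,7],[16,0],[16,1],[16,7],[17,3],[17,7],[18,3],[18,7],[20,1],[20,7],[22,5],[23,2],[23,7],[24,3],[24,7],[27,5],[28,2],[28,7],[30,4],[31,7]]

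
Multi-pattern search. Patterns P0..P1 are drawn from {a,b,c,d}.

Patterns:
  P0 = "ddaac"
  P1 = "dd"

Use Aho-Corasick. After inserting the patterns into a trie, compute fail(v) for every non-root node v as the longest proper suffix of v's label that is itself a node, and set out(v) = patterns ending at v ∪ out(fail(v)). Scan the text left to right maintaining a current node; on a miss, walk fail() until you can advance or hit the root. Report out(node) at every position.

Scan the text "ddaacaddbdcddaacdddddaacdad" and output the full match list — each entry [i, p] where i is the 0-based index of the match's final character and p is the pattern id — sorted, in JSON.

Build:
Trie (insert patterns):
  n0 'ε': d→1
  n1 'd': d→2
  n2 'dd': a→3  ←P1
  n3 'dda': a→4
  n4 'ddaa': c→5
  n5 'ddaac': ·  ←P0

Failure links (BFS by depth):
  fail(1) 'd': from fail(0)=0 chase 'd': 0 ⇒ 0;  out=∅∪out(0)=∅
  fail(2) 'dd': from fail(1)=0 chase 'd': 0 ⇒ 1;  out={1}∪out(1)={1}
  fail(3) 'dda': from fail(2)=1 chase 'a': 1→0 ⇒ 0;  out=∅∪out(0)=∅
  fail(4) 'ddaa': from fail(3)=0 chase 'a': 0 ⇒ 0;  out=∅∪out(0)=∅
  fail(5) 'ddaac': from fail(4)=0 chase 'c': 0 ⇒ 0;  out={0}∪out(0)={0}

Scan:
i=0 'd': node 0→1
i=1 'd': node 1→2  emit P1@[0:1]
i=2 'a': node 2→3
i=3 'a': node 3→4
i=4 'c': node 4→5  emit P0@[0:4]
i=5 'a': node 5→0 (fail-walked)
i=6 'd': node 0→1
i=7 'd': node 1→2  emit P1@[6:7]
i=8 'b': node 2→0 (fail-walked)
i=9 'd': node 0→1
i=10 'c': node 1→0 (fail-walked)
i=11 'd': node 0→1
i=12 'd': node 1→2  emit P1@[11:12]
i=13 'a': node 2→3
i=14 'a': node 3→4
i=15 'c': node 4→5  emit P0@[11:15]
i=16 'd': node 5→1 (fail-walked)
i=17 'd': node 1→2  emit P1@[16:17]
i=18 'd': node 2→2 (fail-walked)  emit P1@[17:18]
i=19 'd': node 2→2 (fail-walked)  emit P1@[18:19]
i=20 'd': node 2→2 (fail-walked)  emit P1@[19:20]
i=21 'a': node 2→3
i=22 'a': node 3→4
i=23 'c': node 4→5  emit P0@[19:23]
i=24 'd': node 5→1 (fail-walked)
i=25 'a': node 1→0 (fail-walked)
i=26 'd': node 0→1

Matches: [[1,1],[4,0],[7,1],[12,1],[15,0],[17,1],[18,1],[19,1],[20,1],[23,0]]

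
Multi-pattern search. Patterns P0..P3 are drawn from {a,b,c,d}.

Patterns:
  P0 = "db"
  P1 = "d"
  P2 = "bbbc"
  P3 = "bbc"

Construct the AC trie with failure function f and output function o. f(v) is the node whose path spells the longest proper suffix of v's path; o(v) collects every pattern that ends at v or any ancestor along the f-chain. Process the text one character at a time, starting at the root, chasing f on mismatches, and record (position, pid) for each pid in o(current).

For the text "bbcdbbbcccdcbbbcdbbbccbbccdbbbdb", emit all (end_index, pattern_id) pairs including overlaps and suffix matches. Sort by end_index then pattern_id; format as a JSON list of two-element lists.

Build automaton:
Trie (insert patterns):
  n0 'ε': b→3 d→1
  n1 'd': b→2  ←P1
  n2 'db': ·  ←P0
  n3 'b': b→4
  n4 'bb': b→5 c→7
  n5 'bbb': c→6
  n6 'bbbc': ·  ←P2
  n7 'bbc': ·  ←P3

Failure links (BFS by depth):
  fail(1) 'd': from fail(0)=0 chase 'd': 0 ⇒ 0;  out={1}∪out(0)={1}
  fail(3) 'b': from fail(0)=0 chase 'b': 0 ⇒ 0;  out=∅∪out(0)=∅
  fail(2) 'db': from fail(1)=0 chase 'b': 0 ⇒ 3;  out={0}∪out(3)={0}
  fail(4) 'bb': from fail(3)=0 chase 'b': 0 ⇒ 3;  out=∅∪out(3)=∅
  fail(5) 'bbb': from fail(4)=3 chase 'b': 3 ⇒ 4;  out=∅∪out(4)=∅
  fail(7) 'bbc': from fail(4)=3 chase 'c': 3→0 ⇒ 0;  out={3}∪out(0)={3}
  fail(6) 'bbbc': from fail(5)=4 chase 'c': 4 ⇒ 7;  out={2}∪out(7)={2,3}

Run:
[0] read 'b'  n0⇒n3
[1] read 'b'  n3⇒n4
[2] read 'c'  n4⇒n7  ** P3@[0:2]
[3] read 'd'  n7⇒n1 ·f  ** P1@[3:3]
[4] read 'b'  n1⇒n2  ** P0@[3:4]
[5] read 'b'  n2⇒n4 ·f
[6] read 'b'  n4⇒n5
[7] read 'c'  n5⇒n6  ** P2@[4:7],P3@[5:7]
[8] read 'c'  n6⇒n0 ·f
[9] read 'c'  n0⇒n0
[10] read 'd'  n0⇒n1  ** P1@[10:10]
[11] read 'c'  n1⇒n0 ·f
[12] read 'b'  n0⇒n3
[13] read 'b'  n3⇒n4
[14] read 'b'  n4⇒n5
[15] read 'c'  n5⇒n6  ** P2@[12:15],P3@[13:15]
[16] read 'd'  n6⇒n1 ·f  ** P1@[16:16]
[17] read 'b'  n1⇒n2  ** P0@[16:17]
[18] read 'b'  n2⇒n4 ·f
[19] read 'b'  n4⇒n5
[20] read 'c'  n5⇒n6  ** P2@[17:20],P3@[18:20]
[21] read 'c'  n6⇒n0 ·f
[22] read 'b'  n0⇒n3
[23] read 'b'  n3⇒n4
[24] read 'c'  n4⇒n7  ** P3@[22:24]
[25] read 'c'  n7⇒n0 ·f
[26] read 'd'  n0⇒n1  ** P1@[26:26]
[27] read 'b'  n1⇒n2  ** P0@[26:27]
[28] read 'b'  n2⇒n4 ·f
[29] read 'b'  n4⇒n5
[30] read 'd'  n5⇒n1 ·f  ** P1@[30:30]
[31] read 'b'  n1⇒n2  ** P0@[30:31]

Matches: [[2,3],[3,1],[4,0],[7,2],[7,3],[10,1],[15,2],[15,3],[16,1],[17,0],[20,2],[20,3],[24,3],[26,1],[27,0],[30,1],[31,0]]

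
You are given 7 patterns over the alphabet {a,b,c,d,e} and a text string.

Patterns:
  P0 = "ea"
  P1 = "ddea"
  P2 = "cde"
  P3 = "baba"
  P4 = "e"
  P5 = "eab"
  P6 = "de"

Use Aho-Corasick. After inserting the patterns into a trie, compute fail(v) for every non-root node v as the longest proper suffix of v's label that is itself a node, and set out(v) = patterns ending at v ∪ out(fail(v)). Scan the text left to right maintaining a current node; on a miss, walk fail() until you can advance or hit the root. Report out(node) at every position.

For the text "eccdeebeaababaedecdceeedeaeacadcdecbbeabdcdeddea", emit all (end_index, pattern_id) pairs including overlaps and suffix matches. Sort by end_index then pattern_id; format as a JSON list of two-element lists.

Construct AC machine:
Trie (insert patterns):
  n0 'ε': b→10 c→7 d→3 e→1
  n1 'e': a→2  [P4 ends]
  n2 'ea': b→14  [P0 ends]
  n3 'd': d→4 e→15
  n4 'dd': e→5
  n5 'dde': a→6
  n6 'ddea': ·  [P1 ends]
  n7 'c': d→8
  n8 'cd': e→9
  n9 'cde': ·  [P2 ends]
  n10 'b': a→11
  n11 'ba': b→12
  n12 'bab': a→13
  n13 'baba': ·  [P3 ends]
  n14 'eab': ·  [P5 ends]
  n15 'de': ·  [P6 ends]

Failure links (BFS by depth):
  n1('e'): parent n0 fail=0; on 'e' 0 → fail=0;  out {4}∪∅={4}
  n3('d'): parent n0 fail=0; on 'd' 0 → fail=0;  out ∅∪∅=∅
  n7('c'): parent n0 fail=0; on 'c' 0 → fail=0;  out ∅∪∅=∅
  n10('b'): parent n0 fail=0; on 'b' 0 → fail=0;  out ∅∪∅=∅
  n2('ea'): parent n1 fail=0; on 'a' 0 → fail=0;  out {0}∪∅={0}
  n4('dd'): parent n3 fail=0; on 'd' 0 → fail=3;  out ∅∪∅=∅
  n8('cd'): parent n7 fail=0; on 'd' 0 → fail=3;  out ∅∪∅=∅
  n11('ba'): parent n10 fail=0; on 'a' 0 → fail=0;  out ∅∪∅=∅
  n15('de'): parent n3 fail=0; on 'e' 0 → fail=1;  out {6}∪{4}={4,6}
  n5('dde'): parent n4 fail=3; on 'e' 3 → fail=15;  out ∅∪{4,6}={4,6}
  n9('cde'): parent n8 fail=3; on 'e' 3 → fail=15;  out {2}∪{4,6}={2,4,6}
  n12('bab'): parent n11 fail=0; on 'b' 0 → fail=10;  out ∅∪∅=∅
  n14('eab'): parent n2 fail=0; on 'b' 0 → fail=10;  out {5}∪∅={5}
  n6('ddea'): parent n5 fail=15; on 'a' 15→1 → fail=2;  out {1}∪{0}={0,1}
  n13('baba'): parent n12 fail=10; on 'a' 10 → fail=11;  out {3}∪∅={3}

Scan:
[0] read 'e'  n0⇒n1  emit P4@[0:0]
[1] read 'c'  n1⇒n7 ·f
[2] read 'c'  n7⇒n7 ·f
[3] read 'd'  n7⇒n8
[4] read 'e'  n8⇒n9  emit P2@[2:4],P4@[4:4],P6@[3:4]
[5] read 'e'  n9⇒n1 ·f  emit P4@[5:5]
[6] read 'b'  n1⇒n10 ·f
[7] read 'e'  n10⇒n1 ·f  emit P4@[7:7]
[8] read 'a'  n1⇒n2  emit P0@[7:8]
[9] read 'a'  n2⇒n0 ·f
[10] read 'b'  n0⇒n10
[11] read 'a'  n10⇒n11
[12] read 'b'  n11⇒n12
[13] read 'a'  n12⇒n13  emit P3@[10:13]
[14] read 'e'  n13⇒n1 ·f  emit P4@[14:14]
[15] read 'd'  n1⇒n3 ·f
[16] read 'e'  n3⇒n15  emit P4@[16:16],P6@[15:16]
[17] read 'c'  n15⇒n7 ·f
[18] read 'd'  n7⇒n8
[19] read 'c'  n8⇒n7 ·f
[20] read 'e'  n7⇒n1 ·f  emit P4@[20:20]
[21] read 'e'  n1⇒n1 ·f  emit P4@[21:21]
[22] read 'e'  n1⇒n1 ·f  emit P4@[22:22]
[23] read 'd'  n1⇒n3 ·f
[24] read 'e'  n3⇒n15  emit P4@[24:24],P6@[23:24]
[25] read 'a'  n15⇒n2 ·f  emit P0@[24:25]
[26] read 'e'  n2⇒n1 ·f  emit P4@[26:26]
[27] read 'a'  n1⇒n2  emit P0@[26:27]
[28] read 'c'  n2⇒n7 ·f
[29] read 'a'  n7⇒n0 ·f
[30] read 'd'  n0⇒n3
[31] read 'c'  n3⇒n7 ·f
[32] read 'd'  n7⇒n8
[33] read 'e'  n8⇒n9  emit P2@[31:33],P4@[33:33],P6@[32:33]
[34] read 'c'  n9⇒n7 ·f
[35] read 'b'  n7⇒n10 ·f
[36] read 'b'  n10⇒n10 ·f
[37] read 'e'  n10⇒n1 ·f  emit P4@[37:37]
[38] read 'a'  n1⇒n2  emit P0@[37:38]
[39] read 'b'  n2⇒n14  emit P5@[37:39]
[40] read 'd'  n14⇒n3 ·f
[41] read 'c'  n3⇒n7 ·f
[42] read 'd'  n7⇒n8
[43] read 'e'  n8⇒n9  emit P2@[41:43],P4@[43:43],P6@[42:43]
[44] read 'd'  n9⇒n3 ·f
[45] read 'd'  n3⇒n4
[46] read 'e'  n4⇒n5  emit P4@[46:46],P6@[45:46]
[47] read 'a'  n5⇒n6  emit P0@[46:47],P1@[44:47]

Result: [[0,4],[4,2],[4,4],[4,6],[5,4],[7,4],[8,0],[13,3],[14,4],[16,4],[16,6],[20,4],[21,4],[22,4],[24,4],[24,6],[25,0],[26,4],[27,0],[33,2],[33,4],[33,6],[37,4],[38,0],[39,5],[43,2],[43,4],[43,6],[46,4],[46,6],[47,0],[47,1]]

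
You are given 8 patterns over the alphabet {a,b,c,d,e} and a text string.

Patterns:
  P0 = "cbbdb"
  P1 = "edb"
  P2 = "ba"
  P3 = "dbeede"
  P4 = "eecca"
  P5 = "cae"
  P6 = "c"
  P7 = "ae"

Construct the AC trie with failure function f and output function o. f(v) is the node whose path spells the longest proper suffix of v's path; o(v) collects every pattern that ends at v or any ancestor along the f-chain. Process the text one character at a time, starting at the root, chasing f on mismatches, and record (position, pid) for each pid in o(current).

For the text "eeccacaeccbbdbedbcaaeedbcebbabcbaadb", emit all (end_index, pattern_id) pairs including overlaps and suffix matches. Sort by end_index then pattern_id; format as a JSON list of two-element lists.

Build automaton:
Trie nodes:
  n0 'ε': a→23 b→9 c→1 d→11 e→6
  n1 'c': a→21 b→2  ←P6
  n2 'cb': b→3
  n3 'cbb': d→4
  n4 'cbbd': b→5
  n5 'cbbdb': ·  ←P0
  n6 'e': d→7 e→17
  n7 'ed': b→8
  n8 'edb': ·  ←P1
  n9 'b': a→10
  n10 'ba': ·  ←P2
  n11 'd': b→12
  n12 'db': e→13
  n13 'dbe': e→14
  n14 'dbee': d→15
  n15 'dbeed': e→16
  n16 'dbeede': ·  ←P3
  n17 'ee': c→18
  n18 'eec': c→19
  n19 'eecc': a→20
  n20 'eecca': ·  ←P4
  n21 'ca': e→22
  n22 'cae': ·  ←P5
  n23 'a': e→24
  n24 'ae': ·  ←P7

BFS fail/out derivation:
  fail(1) 'c': from fail(0)=0 chase 'c': 0 ⇒ 0;  out={6}∪out(0)={6}
  fail(6) 'e': from fail(0)=0 chase 'e': 0 ⇒ 0;  out=∅∪out(0)=∅
  fail(9) 'b': from fail(0)=0 chase 'b': 0 ⇒ 0;  out=∅∪out(0)=∅
  fail(11) 'd': from fail(0)=0 chase 'd': 0 ⇒ 0;  out=∅∪out(0)=∅
  fail(23) 'a': from fail(0)=0 chase 'a': 0 ⇒ 0;  out=∅∪out(0)=∅
  fail(2) 'cb': from fail(1)=0 chase 'b': 0 ⇒ 9;  out=∅∪out(9)=∅
  fail(7) 'ed': from fail(6)=0 chase 'd': 0 ⇒ 11;  out=∅∪out(11)=∅
  fail(10) 'ba': from fail(9)=0 chase 'a': 0 ⇒ 23;  out={2}∪out(23)={2}
  fail(12) 'db': from fail(11)=0 chase 'b': 0 ⇒ 9;  out=∅∪out(9)=∅
  fail(17) 'ee': from fail(6)=0 chase 'e': 0 ⇒ 6;  out=∅∪out(6)=∅
  fail(21) 'ca': from fail(1)=0 chase 'a': 0 ⇒ 23;  out=∅∪out(23)=∅
  fail(24) 'ae': from fail(23)=0 chase 'e': 0 ⇒ 6;  out={7}∪out(6)={7}
  fail(3) 'cbb': from fail(2)=9 chase 'b': 9→0 ⇒ 9;  out=∅∪out(9)=∅
  fail(8) 'edb': from fail(7)=11 chase 'b': 11 ⇒ 12;  out={1}∪out(12)={1}
  fail(13) 'dbe': from fail(12)=9 chase 'e': 9→0 ⇒ 6;  out=∅∪out(6)=∅
  fail(18) 'eec': from fail(17)=6 chase 'c': 6→0 ⇒ 1;  out=∅∪out(1)={6}
  fail(22) 'cae': from fail(21)=23 chase 'e': 23 ⇒ 24;  out={5}∪out(24)={5,7}
  fail(4) 'cbbd': from fail(3)=9 chase 'd': 9→0 ⇒ 11;  out=∅∪out(11)=∅
  fail(14) 'dbee': from fail(13)=6 chase 'e': 6 ⇒ 17;  out=∅∪out(17)=∅
  fail(19) 'eecc': from fail(18)=1 chase 'c': 1→0 ⇒ 1;  out=∅∪out(1)={6}
  fail(5) 'cbbdb': from fail(4)=11 chase 'b': 11 ⇒ 12;  out={0}∪out(12)={0}
  fail(15) 'dbeed': from fail(14)=17 chase 'd': 17→6 ⇒ 7;  out=∅∪out(7)=∅
  fail(20) 'eecca': from fail(19)=1 chase 'a': 1 ⇒ 21;  out={4}∪out(21)={4}
  fail(16) 'dbeede': from fail(15)=7 chase 'e': 7→11→0 ⇒ 6;  out={3}∪out(6)={3}

Scan:
[0] read 'e'  n0⇒n6
[1] read 'e'  n6⇒n17
[2] read 'c'  n17⇒n18  emit P6@[2:2]
[3] read 'c'  n18⇒n19  emit P6@[3:3]
[4] read 'a'  n19⇒n20  emit P4@[0:4]
[5] read 'c'  n20⇒n1 (fail-walked)  emit P6@[5:5]
[6] read 'a'  n1⇒n21
[7] read 'e'  n21⇒n22  emit P5@[5:7],P7@[6:7]
[8] read 'c'  n22⇒n1 (fail-walked)  emit P6@[8:8]
[9] read 'c'  n1⇒n1 (fail-walked)  emit P6@[9:9]
[10] read 'b'  n1⇒n2
[11] read 'b'  n2⇒n3
[12] read 'd'  n3⇒n4
[13] read 'b'  n4⇒n5  emit P0@[9:13]
[14] read 'e'  n5⇒n13 (fail-walked)
[15] read 'd'  n13⇒n7 (fail-walked)
[16] read 'b'  n7⇒n8  emit P1@[14:16]
[17] read 'c'  n8⇒n1 (fail-walked)  emit P6@[17:17]
[18] read 'a'  n1⇒n21
[19] read 'a'  n21⇒n23 (fail-walked)
[20] read 'e'  n23⇒n24  emit P7@[19:20]
[21] read 'e'  n24⇒n17 (fail-walked)
[22] read 'd'  n17⇒n7 (fail-walked)
[23] read 'b'  n7⇒n8  emit P1@[21:23]
[24] read 'c'  n8⇒n1 (fail-walked)  emit P6@[24:24]
[25] read 'e'  n1⇒n6 (fail-walked)
[26] read 'b'  n6⇒n9 (fail-walked)
[27] read 'b'  n9⇒n9 (fail-walked)
[28] read 'a'  n9⇒n10  emit P2@[27:28]
[29] read 'b'  n10⇒n9 (fail-walked)
[30] read 'c'  n9⇒n1 (fail-walked)  emit P6@[30:30]
[31] read 'b'  n1⇒n2
[32] read 'a'  n2⇒n10 (fail-walked)  emit P2@[31:32]
[33] read 'a'  n10⇒n23 (fail-walked)
[34] read 'd'  n23⇒n11 (fail-walked)
[35] read 'b'  n11⇒n12

Matches: [[2,6],[3,6],[4,4],[5,6],[7,5],[7,7],[8,6],[9,6],[13,0],[16,1],[17,6],[20,7],[23,1],[24,6],[28,2],[30,6],[32,2]]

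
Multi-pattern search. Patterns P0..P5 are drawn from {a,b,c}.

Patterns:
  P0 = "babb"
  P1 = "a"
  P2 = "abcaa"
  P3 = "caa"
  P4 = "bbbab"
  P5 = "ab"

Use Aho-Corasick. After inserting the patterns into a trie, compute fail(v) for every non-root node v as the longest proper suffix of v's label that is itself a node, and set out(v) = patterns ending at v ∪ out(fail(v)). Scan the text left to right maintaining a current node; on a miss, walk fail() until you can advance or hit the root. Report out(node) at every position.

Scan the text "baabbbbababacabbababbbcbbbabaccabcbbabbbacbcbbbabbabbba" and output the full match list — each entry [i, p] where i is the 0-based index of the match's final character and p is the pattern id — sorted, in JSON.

Build:
Trie (insert patterns):
  0='ε' goto a→5 b→1 c→10
  1='b' goto a→2 b→13
  2='ba' goto b→3
  3='bab' goto b→4
  4='babb' goto ·  [P0 ends]
  5='a' goto b→6  [P1 ends]
  6='ab' goto c→7  [P5 ends]
  7='abc' goto a→8
  8='abca' goto a→9
  9='abcaa' goto ·  [P2 ends]
  10='c' goto a→11
  11='ca' goto a→12
  12='caa' goto ·  [P3 ends]
  13='bb' goto b→14
  14='bbb' goto a→15
  15='bbba' goto b→16
  16='bbbab' goto ·  [P4 ends]

BFS fail/out derivation:
  fail(1) 'b': from fail(0)=0 chase 'b': 0 ⇒ 0;  out=∅∪out(0)=∅
  fail(5) 'a': from fail(0)=0 chase 'a': 0 ⇒ 0;  out={1}∪out(0)={1}
  fail(10) 'c': from fail(0)=0 chase 'c': 0 ⇒ 0;  out=∅∪out(0)=∅
  fail(2) 'ba': from fail(1)=0 chase 'a': 0 ⇒ 5;  out=∅∪out(5)={1}
  fail(6) 'ab': from fail(5)=0 chase 'b': 0 ⇒ 1;  out={5}∪out(1)={5}
  fail(11) 'ca': from fail(10)=0 chase 'a': 0 ⇒ 5;  out=∅∪out(5)={1}
  fail(13) 'bb': from fail(1)=0 chase 'b': 0 ⇒ 1;  out=∅∪out(1)=∅
  fail(3) 'bab': from fail(2)=5 chase 'b': 5 ⇒ 6;  out=∅∪out(6)={5}
  fail(7) 'abc': from fail(6)=1 chase 'c': 1→0 ⇒ 10;  out=∅∪out(10)=∅
  fail(12) 'caa': from fail(11)=5 chase 'a': 5→0 ⇒ 5;  out={3}∪out(5)={1,3}
  fail(14) 'bbb': from fail(13)=1 chase 'b': 1 ⇒ 13;  out=∅∪out(13)=∅
  fail(4) 'babb': from fail(3)=6 chase 'b': 6→1 ⇒ 13;  out={0}∪out(13)={0}
  fail(8) 'abca': from fail(7)=10 chase 'a': 10 ⇒ 11;  out=∅∪out(11)={1}
  fail(15) 'bbba': from fail(14)=13 chase 'a': 13→1 ⇒ 2;  out=∅∪out(2)={1}
  fail(9) 'abcaa': from fail(8)=11 chase 'a': 11 ⇒ 12;  out={2}∪out(12)={1,2,3}
  fail(16) 'bbbab': from fail(15)=2 chase 'b': 2 ⇒ 3;  out={4}∪out(3)={4,5}

Scan:
pos 0 'b': at 1
pos 1 'a': at 2  → match P1@[1:1]
pos 2 'a': at 5 (fail-walked)  → match P1@[2:2]
pos 3 'b': at 6  → match P5@[2:3]
pos 4 'b': at 13 (fail-walked)
pos 5 'b': at 14
pos 6 'b': at 14 (fail-walked)
pos 7 'a': at 15  → match P1@[7:7]
pos 8 'b': at 16  → match P4@[4:8],P5@[7:8]
pos 9 'a': at 2 (fail-walked)  → match P1@[9:9]
pos 10 'b': at 3  → match P5@[9:10]
pos 11 'a': at 2 (fail-walked)  → match P1@[11:11]
pos 12 'c': at 10 (fail-walked)
pos 13 'a': at 11  → match P1@[13:13]
pos 14 'b': at 6 (fail-walked)  → match P5@[13:14]
pos 15 'b': at 13 (fail-walked)
pos 16 'a': at 2 (fail-walked)  → match P1@[16:16]
pos 17 'b': at 3  → match P5@[16:17]
pos 18 'a': at 2 (fail-walked)  → match P1@[18:18]
pos 19 'b': at 3  → match P5@[18:19]
pos 20 'b': at 4  → match P0@[17:20]
pos 21 'b': at 14 (fail-walked)
pos 22 'c': at 10 (fail-walked)
pos 23 'b': at 1 (fail-walked)
pos 24 'b': at 13
pos 25 'b': at 14
pos 26 'a': at 15  → match P1@[26:26]
pos 27 'b': at 16  → match P4@[23:27],P5@[26:27]
pos 28 'a': at 2 (fail-walked)  → match P1@[28:28]
pos 29 'c': at 10 (fail-walked)
pos 30 'c': at 10 (fail-walked)
pos 31 'a': at 11  → match P1@[31:31]
pos 32 'b': at 6 (fail-walked)  → match P5@[31:32]
pos 33 'c': at 7
pos 34 'b': at 1 (fail-walked)
pos 35 'b': at 13
pos 36 'a': at 2 (fail-walked)  → match P1@[36:36]
pos 37 'b': at 3  → match P5@[36:37]
pos 38 'b': at 4  → match P0@[35:38]
pos 39 'b': at 14 (fail-walked)
pos 40 'a': at 15  → match P1@[40:40]
pos 41 'c': at 10 (fail-walked)
pos 42 'b': at 1 (fail-walked)
pos 43 'c': at 10 (fail-walked)
pos 44 'b': at 1 (fail-walked)
pos 45 'b': at 13
pos 46 'b': at 14
pos 47 'a': at 15  → match P1@[47:47]
pos 48 'b': at 16  → match P4@[44:48],P5@[47:48]
pos 49 'b': at 4 (fail-walked)  → match P0@[46:49]
pos 50 'a': at 2 (fail-walked)  → match P1@[50:50]
pos 51 'b': at 3  → match P5@[50:51]
pos 52 'b': at 4  → match P0@[49:52]
pos 53 'b': at 14 (fail-walked)
pos 54 'a': at 15  → match P1@[54:54]

Result: [[1,1],[2,1],[3,5],[7,1],[8,4],[8,5],[9,1],[10,5],[11,1],[13,1],[14,5],[16,1],[17,5],[18,1],[19,5],[20,0],[26,1],[27,4],[27,5],[28,1],[31,1],[32,5],[36,1],[37,5],[38,0],[40,1],[47,1],[48,4],[48,5],[49,0],[50,1],[51,5],[52,0],[54,1]]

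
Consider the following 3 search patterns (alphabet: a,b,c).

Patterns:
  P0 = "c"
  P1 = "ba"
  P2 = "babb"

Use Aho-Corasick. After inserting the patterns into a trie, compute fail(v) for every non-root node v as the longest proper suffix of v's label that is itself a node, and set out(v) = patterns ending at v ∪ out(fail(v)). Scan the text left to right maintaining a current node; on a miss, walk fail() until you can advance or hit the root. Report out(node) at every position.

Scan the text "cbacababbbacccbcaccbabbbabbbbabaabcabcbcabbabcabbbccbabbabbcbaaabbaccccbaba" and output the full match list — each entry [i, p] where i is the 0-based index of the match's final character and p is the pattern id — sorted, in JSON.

Build automaton:
Trie nodes:
  0='ε' goto b→2 c→1
  1='c' goto ·  [P0 ends]
  2='b' goto a→3
  3='ba' goto b→4  [P1 ends]
  4='bab' goto b→5
  5='babb' goto ·  [P2 ends]

Failure links (BFS by depth):
  n1('c'): parent n0 fail=0; on 'c' 0 → fail=0;  out {0}∪∅={0}
  n2('b'): parent n0 fail=0; on 'b' 0 → fail=0;  out ∅∪∅=∅
  n3('ba'): parent n2 fail=0; on 'a' 0 → fail=0;  out {1}∪∅={1}
  n4('bab'): parent n3 fail=0; on 'b' 0 → fail=2;  out ∅∪∅=∅
  n5('babb'): parent n4 fail=2; on 'b' 2→0 → fail=2;  out {2}∪∅={2}

Run:
[0] read 'c'  n0⇒n1  → match P0@[0:0]
[1] read 'b'  n1⇒n2 (fail-walked)
[2] read 'a'  n2⇒n3  → match P1@[1:2]
[3] read 'c'  n3⇒n1 (fail-walked)  → match P0@[3:3]
[4] read 'a'  n1⇒n0 (fail-walked)
[5] read 'b'  n0⇒n2
[6] read 'a'  n2⇒n3  → match P1@[5:6]
[7] read 'b'  n3⇒n4
[8] read 'b'  n4⇒n5  → match P2@[5:8]
[9] read 'b'  n5⇒n2 (fail-walked)
[10] read 'a'  n2⇒n3  → match P1@[9:10]
[11] read 'c'  n3⇒n1 (fail-walked)  → match P0@[11:11]
[12] read 'c'  n1⇒n1 (fail-walked)  → match P0@[12:12]
[13] read 'c'  n1⇒n1 (fail-walked)  → match P0@[13:13]
[14] read 'b'  n1⇒n2 (fail-walked)
[15] read 'c'  n2⇒n1 (fail-walked)  → match P0@[15:15]
[16] read 'a'  n1⇒n0 (fail-walked)
[17] read 'c'  n0⇒n1  → match P0@[17:17]
[18] read 'c'  n1⇒n1 (fail-walked)  → match P0@[18:18]
[19] read 'b'  n1⇒n2 (fail-walked)
[20] read 'a'  n2⇒n3  → match P1@[19:20]
[21] read 'b'  n3⇒n4
[22] read 'b'  n4⇒n5  → match P2@[19:22]
[23] read 'b'  n5⇒n2 (fail-walked)
[24] read 'a'  n2⇒n3  → match P1@[23:24]
[25] read 'b'  n3⇒n4
[26] read 'b'  n4⇒n5  → match P2@[23:26]
[27] read 'b'  n5⇒n2 (fail-walked)
[28] read 'b'  n2⇒n2 (fail-walked)
[29] read 'a'  n2⇒n3  → match P1@[28:29]
[30] read 'b'  n3⇒n4
[31] read 'a'  n4⇒n3 (fail-walked)  → match P1@[30:31]
[32] read 'a'  n3⇒n0 (fail-walked)
[33] read 'b'  n0⇒n2
[34] read 'c'  n2⇒n1 (fail-walked)  → match P0@[34:34]
[35] read 'a'  n1⇒n0 (fail-walked)
[36] read 'b'  n0⇒n2
[37] read 'c'  n2⇒n1 (fail-walked)  → match P0@[37:37]
[38] read 'b'  n1⇒n2 (fail-walked)
[39] read 'c'  n2⇒n1 (fail-walked)  → match P0@[39:39]
[40] read 'a'  n1⇒n0 (fail-walked)
[41] read 'b'  n0⇒n2
[42] read 'b'  n2⇒n2 (fail-walked)
[43] read 'a'  n2⇒n3  → match P1@[42:43]
[44] read 'b'  n3⇒n4
[45] read 'c'  n4⇒n1 (fail-walked)  → match P0@[45:45]
[46] read 'a'  n1⇒n0 (fail-walked)
[47] read 'b'  n0⇒n2
[48] read 'b'  n2⇒n2 (fail-walked)
[49] read 'b'  n2⇒n2 (fail-walked)
[50] read 'c'  n2⇒n1 (fail-walked)  → match P0@[50:50]
[51] read 'c'  n1⇒n1 (fail-walked)  → match P0@[51:51]
[52] read 'b'  n1⇒n2 (fail-walked)
[53] read 'a'  n2⇒n3  → match P1@[52:53]
[54] read 'b'  n3⇒n4
[55] read 'b'  n4⇒n5  → match P2@[52:55]
[56] read 'a'  n5⇒n3 (fail-walked)  → match P1@[55:56]
[57] read 'b'  n3⇒n4
[58] read 'b'  n4⇒n5  → match P2@[55:58]
[59] read 'c'  n5⇒n1 (fail-walked)  → match P0@[59:59]
[60] read 'b'  n1⇒n2 (fail-walked)
[61] read 'a'  n2⇒n3  → match P1@[60:61]
[62] read 'a'  n3⇒n0 (fail-walked)
[63] read 'a'  n0⇒n0
[64] read 'b'  n0⇒n2
[65] read 'b'  n2⇒n2 (fail-walked)
[66] read 'a'  n2⇒n3  → match P1@[65:66]
[67] read 'c'  n3⇒n1 (fail-walked)  → match P0@[67:67]
[68] read 'c'  n1⇒n1 (fail-walked)  → match P0@[68:68]
[69] read 'c'  n1⇒n1 (fail-walked)  → match P0@[69:69]
[70] read 'c'  n1⇒n1 (fail-walked)  → match P0@[70:70]
[71] read 'b'  n1⇒n2 (fail-walked)
[72] read 'a'  n2⇒n3  → match P1@[71:72]
[73] read 'b'  n3⇒n4
[74] read 'a'  n4⇒n3 (fail-walked)  → match P1@[73:74]

Result: [[0,0],[2,1],[3,0],[6,1],[8,2],[10,1],[11,0],[12,0],[13,0],[15,0],[17,0],[18,0],[20,1],[22,2],[24,1],[26,2],[29,1],[31,1],[34,0],[37,0],[39,0],[43,1],[45,0],[50,0],[51,0],[53,1],[55,2],[56,1],[58,2],[59,0],[61,1],[66,1],[67,0],[68,0],[69,0],[70,0],[72,1],[74,1]]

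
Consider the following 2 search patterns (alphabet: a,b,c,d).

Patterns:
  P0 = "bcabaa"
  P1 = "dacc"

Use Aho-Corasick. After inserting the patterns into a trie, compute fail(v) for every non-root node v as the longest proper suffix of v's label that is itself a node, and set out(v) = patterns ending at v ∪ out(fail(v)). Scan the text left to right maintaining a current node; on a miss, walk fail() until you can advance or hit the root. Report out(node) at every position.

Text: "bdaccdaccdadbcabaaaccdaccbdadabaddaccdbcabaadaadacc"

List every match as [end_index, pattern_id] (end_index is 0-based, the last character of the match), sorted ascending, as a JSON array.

Construct AC machine:
Trie (insert patterns):
  n0 'ε': b→1 d→7
  n1 'b': c→2
  n2 'bc': a→3
  n3 'bca': b→4
  n4 'bcab': a→5
  n5 'bcaba': a→6
  n6 'bcabaa': ·  ←P0
  n7 'd': a→8
  n8 'da': c→9
  n9 'dac': c→10
  n10 'dacc': ·  ←P1

BFS fail/out derivation:
  n1('b'): parent n0 fail=0; on 'b' 0 → fail=0;  out ∅∪∅=∅
  n7('d'): parent n0 fail=0; on 'd' 0 → fail=0;  out ∅∪∅=∅
  n2('bc'): parent n1 fail=0; on 'c' 0 → fail=0;  out ∅∪∅=∅
  n8('da'): parent n7 fail=0; on 'a' 0 → fail=0;  out ∅∪∅=∅
  n3('bca'): parent n2 fail=0; on 'a' 0 → fail=0;  out ∅∪∅=∅
  n9('dac'): parent n8 fail=0; on 'c' 0 → fail=0;  out ∅∪∅=∅
  n4('bcab'): parent n3 fail=0; on 'b' 0 → fail=1;  out ∅∪∅=∅
  n10('dacc'): parent n9 fail=0; on 'c' 0 → fail=0;  out {1}∪∅={1}
  n5('bcaba'): parent n4 fail=1; on 'a' 1→0 → fail=0;  out ∅∪∅=∅
  n6('bcabaa'): parent n5 fail=0; on 'a' 0 → fail=0;  out {0}∪∅={0}

Run:
[0] read 'b'  n0⇒n1
[1] read 'd'  n1⇒n7 (fail-walked)
[2] read 'a'  n7⇒n8
[3] read 'c'  n8⇒n9
[4] read 'c'  n9⇒n10  emit P1@[1:4]
[5] read 'd'  n10⇒n7 (fail-walked)
[6] read 'a'  n7⇒n8
[7] read 'c'  n8⇒n9
[8] read 'c'  n9⇒n10  emit P1@[5:8]
[9] read 'd'  n10⇒n7 (fail-walked)
[10] read 'a'  n7⇒n8
[11] read 'd'  n8⇒n7 (fail-walked)
[12] read 'b'  n7⇒n1 (fail-walked)
[13] read 'c'  n1⇒n2
[14] read 'a'  n2⇒n3
[15] read 'b'  n3⇒n4
[16] read 'a'  n4⇒n5
[17] read 'a'  n5⇒n6  emit P0@[12:17]
[18] read 'a'  n6⇒n0 (fail-walked)
[19] read 'c'  n0⇒n0
[20] read 'c'  n0⇒n0
[21] read 'd'  n0⇒n7
[22] read 'a'  n7⇒n8
[23] read 'c'  n8⇒n9
[24] read 'c'  n9⇒n10  emit P1@[21:24]
[25] read 'b'  n10⇒n1 (fail-walked)
[26] read 'd'  n1⇒n7 (fail-walked)
[27] read 'a'  n7⇒n8
[28] read 'd'  n8⇒n7 (fail-walked)
[29] read 'a'  n7⇒n8
[30] read 'b'  n8⇒n1 (fail-walked)
[31] read 'a'  n1⇒n0 (fail-walked)
[32] read 'd'  n0⇒n7
[33] read 'd'  n7⇒n7 (fail-walked)
[34] read 'a'  n7⇒n8
[35] read 'c'  n8⇒n9
[36] read 'c'  n9⇒n10  emit P1@[33:36]
[37] read 'd'  n10⇒n7 (fail-walked)
[38] read 'b'  n7⇒n1 (fail-walked)
[39] read 'c'  n1⇒n2
[40] read 'a'  n2⇒n3
[41] read 'b'  n3⇒n4
[42] read 'a'  n4⇒n5
[43] read 'a'  n5⇒n6  emit P0@[38:43]
[44] read 'd'  n6⇒n7 (fail-walked)
[45] read 'a'  n7⇒n8
[46] read 'a'  n8⇒n0 (fail-walked)
[47] read 'd'  n0⇒n7
[48] read 'a'  n7⇒n8
[49] read 'c'  n8⇒n9
[50] read 'c'  n9⇒n10  emit P1@[47:50]

Result: [[4,1],[8,1],[17,0],[24,1],[36,1],[43,0],[50,1]]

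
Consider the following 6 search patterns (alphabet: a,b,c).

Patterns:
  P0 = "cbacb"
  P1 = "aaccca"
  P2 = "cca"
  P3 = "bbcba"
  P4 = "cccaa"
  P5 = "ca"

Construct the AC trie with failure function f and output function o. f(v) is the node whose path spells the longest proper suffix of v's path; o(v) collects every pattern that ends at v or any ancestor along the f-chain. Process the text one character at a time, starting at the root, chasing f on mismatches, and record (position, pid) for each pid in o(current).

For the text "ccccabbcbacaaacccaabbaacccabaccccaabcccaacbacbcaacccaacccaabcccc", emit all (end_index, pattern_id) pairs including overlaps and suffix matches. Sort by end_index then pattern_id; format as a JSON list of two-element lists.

Build automaton:
Trie (insert patterns):
  0='ε' goto a→6 b→14 c→1
  1='c' goto a→22 b→2 c→12
  2='cb' goto a→3
  3='cba' goto c→4
  4='cbac' goto b→5
  5='cbacb' goto ·  [P0 ends]
  6='a' goto a→7
  7='aa' goto c→8
  8='aac' goto c→9
  9='aacc' goto c→10
  10='aaccc' goto a→11
  11='aaccca' goto ·  [P1 ends]
  12='cc' goto a→13 c→19
  13='cca' goto ·  [P2 ends]
  14='b' goto b→15
  15='bb' goto c→16
  16='bbc' goto b→17
  17='bbcb' goto a→18
  18='bbcba' goto ·  [P3 ends]
  19='ccc' goto a→20
  20='ccca' goto a→21
  21='cccaa' goto ·  [P4 ends]
  22='ca' goto ·  [P5 ends]

Failure links (BFS by depth):
  n1('c'): parent n0 fail=0; on 'c' 0 → fail=0;  out ∅∪∅=∅
  n6('a'): parent n0 fail=0; on 'a' 0 → fail=0;  out ∅∪∅=∅
  n14('b'): parent n0 fail=0; on 'b' 0 → fail=0;  out ∅∪∅=∅
  n2('cb'): parent n1 fail=0; on 'b' 0 → fail=14;  out ∅∪∅=∅
  n7('aa'): parent n6 fail=0; on 'a' 0 → fail=6;  out ∅∪∅=∅
  n12('cc'): parent n1 fail=0; on 'c' 0 → fail=1;  out ∅∪∅=∅
  n15('bb'): parent n14 fail=0; on 'b' 0 → fail=14;  out ∅∪∅=∅
  n22('ca'): parent n1 fail=0; on 'a' 0 → fail=6;  out {5}∪∅={5}
  n3('cba'): parent n2 fail=14; on 'a' 14→0 → fail=6;  out ∅∪∅=∅
  n8('aac'): parent n7 fail=6; on 'c' 6→0 → fail=1;  out ∅∪∅=∅
  n13('cca'): parent n12 fail=1; on 'a' 1 → fail=22;  out {2}∪{5}={2,5}
  n16('bbc'): parent n15 fail=14; on 'c' 14→0 → fail=1;  out ∅∪∅=∅
  n19('ccc'): parent n12 fail=1; on 'c' 1 → fail=12;  out ∅∪∅=∅
  n4('cbac'): parent n3 fail=6; on 'c' 6→0 → fail=1;  out ∅∪∅=∅
  n9('aacc'): parent n8 fail=1; on 'c' 1 → fail=12;  out ∅∪∅=∅
  n17('bbcb'): parent n16 fail=1; on 'b' 1 → fail=2;  out ∅∪∅=∅
  n20('ccca'): parent n19 fail=12; on 'a' 12 → fail=13;  out ∅∪{2,5}={2,5}
  n5('cbacb'): parent n4 fail=1; on 'b' 1 → fail=2;  out {0}∪∅={0}
  n10('aaccc'): parent n9 fail=12; on 'c' 12 → fail=19;  out ∅∪∅=∅
  n18('bbcba'): parent n17 fail=2; on 'a' 2 → fail=3;  out {3}∪∅={3}
  n21('cccaa'): parent n20 fail=13; on 'a' 13→22→6 → fail=7;  out {4}∪∅={4}
  n11('aaccca'): parent n10 fail=19; on 'a' 19 → fail=20;  out {1}∪{2,5}={1,2,5}

Text stream:
[0] read 'c'  n0⇒n1
[1] read 'c'  n1⇒n12
[2] read 'c'  n12⇒n19
[3] read 'c'  n19⇒n19 (fail-walked)
[4] read 'a'  n19⇒n20  emit P2@[2:4],P5@[3:4]
[5] read 'b'  n20⇒n14 (fail-walked)
[6] read 'b'  n14⇒n15
[7] read 'c'  n15⇒n16
[8] read 'b'  n16⇒n17
[9] read 'a'  n17⇒n18  emit P3@[5:9]
[10] read 'c'  n18⇒n4 (fail-walked)
[11] read 'a'  n4⇒n22 (fail-walked)  emit P5@[10:11]
[12] read 'a'  n22⇒n7 (fail-walked)
[13] read 'a'  n7⇒n7 (fail-walked)
[14] read 'c'  n7⇒n8
[15] read 'c'  n8⇒n9
[16] read 'c'  n9⇒n10
[17] read 'a'  n10⇒n11  emit P1@[12:17],P2@[15:17],P5@[16:17]
[18] read 'a'  n11⇒n21 (fail-walked)  emit P4@[14:18]
[19] read 'b'  n21⇒n14 (fail-walked)
[20] read 'b'  n14⇒n15
[21] read 'a'  n15⇒n6 (fail-walked)
[22] read 'a'  n6⇒n7
[23] read 'c'  n7⇒n8
[24] read 'c'  n8⇒n9
[25] read 'c'  n9⇒n10
[26] read 'a'  n10⇒n11  emit P1@[21:26],P2@[24:26],P5@[25:26]
[27] read 'b'  n11⇒n14 (fail-walked)
[28] read 'a'  n14⇒n6 (fail-walked)
[29] read 'c'  n6⇒n1 (fail-walked)
[30] read 'c'  n1⇒n12
[31] read 'c'  n12⇒n19
[32] read 'c'  n19⇒n19 (fail-walked)
[33] read 'a'  n19⇒n20  emit P2@[31:33],P5@[32:33]
[34] read 'a'  n20⇒n21  emit P4@[30:34]
[35] read 'b'  n21⇒n14 (fail-walked)
[36] read 'c'  n14⇒n1 (fail-walked)
[37] read 'c'  n1⇒n12
[38] read 'c'  n12⇒n19
[39] read 'a'  n19⇒n20  emit P2@[37:39],P5@[38:39]
[40] read 'a'  n20⇒n21  emit P4@[36:40]
[41] read 'c'  n21⇒n8 (fail-walked)
[42] read 'b'  n8⇒n2 (fail-walked)
[43] read 'a'  n2⇒n3
[44] read 'c'  n3⇒n4
[45] read 'b'  n4⇒n5  emit P0@[41:45]
[46] read 'c'  n5⇒n1 (fail-walked)
[47] read 'a'  n1⇒n22  emit P5@[46:47]
[48] read 'a'  n22⇒n7 (fail-walked)
[49] read 'c'  n7⇒n8
[50] read 'c'  n8⇒n9
[51] read 'c'  n9⇒n10
[52] read 'a'  n10⇒n11  emit P1@[47:52],P2@[50:52],P5@[51:52]
[53] read 'a'  n11⇒n21 (fail-walked)  emit P4@[49:53]
[54] read 'c'  n21⇒n8 (fail-walked)
[55] read 'c'  n8⇒n9
[56] read 'c'  n9⇒n10
[57] read 'a'  n10⇒n11  emit P1@[52:57],P2@[55:57],P5@[56:57]
[58] read 'a'  n11⇒n21 (fail-walked)  emit P4@[54:58]
[59] read 'b'  n21⇒n14 (fail-walked)
[60] read 'c'  n14⇒n1 (fail-walked)
[61] read 'c'  n1⇒n12
[62] read 'c'  n12⇒n19
[63] read 'c'  n19⇒n19 (fail-walked)

Result: [[4,2],[4,5],[9,3],[11,5],[17,1],[17,2],[17,5],[18,4],[26,1],[26,2],[26,5],[33,2],[33,5],[34,4],[39,2],[39,5],[40,4],[45,0],[47,5],[52,1],[52,2],[52,5],[53,4],[57,1],[57,2],[57,5],[58,4]]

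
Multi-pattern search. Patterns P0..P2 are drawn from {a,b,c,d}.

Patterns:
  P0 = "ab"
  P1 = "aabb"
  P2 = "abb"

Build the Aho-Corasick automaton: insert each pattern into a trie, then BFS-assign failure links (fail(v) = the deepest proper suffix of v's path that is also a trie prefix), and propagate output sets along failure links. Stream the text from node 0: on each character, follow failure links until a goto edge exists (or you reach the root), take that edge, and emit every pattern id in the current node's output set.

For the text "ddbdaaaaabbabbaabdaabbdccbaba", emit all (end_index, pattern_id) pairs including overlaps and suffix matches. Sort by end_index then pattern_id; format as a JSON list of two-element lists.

Construct AC machine:
Trie nodes:
  0='ε' goto a→1
  1='a' goto a→3 b→2
  2='ab' goto b→6  [P0 ends]
  3='aa' goto b→4
  4='aab' goto b→5
  5='aabb' goto ·  [P1 ends]
  6='abb' goto ·  [P2 ends]

Failure links (BFS by depth):
  n1('a'): parent n0 fail=0; on 'a' 0 → fail=0;  out ∅∪∅=∅
  n2('ab'): parent n1 fail=0; on 'b' 0 → fail=0;  out {0}∪∅={0}
  n3('aa'): parent n1 fail=0; on 'a' 0 → fail=1;  out ∅∪∅=∅
  n4('aab'): parent n3 fail=1; on 'b' 1 → fail=2;  out ∅∪{0}={0}
  n6('abb'): parent n2 fail=0; on 'b' 0 → fail=0;  out {2}∪∅={2}
  n5('aabb'): parent n4 fail=2; on 'b' 2 → fail=6;  out {1}∪{2}={1,2}

Text stream:
[0] read 'd'  n0⇒n0
[1] read 'd'  n0⇒n0
[2] read 'b'  n0⇒n0
[3] read 'd'  n0⇒n0
[4] read 'a'  n0⇒n1
[5] read 'a'  n1⇒n3
[6] read 'a'  n3⇒n3 ·f
[7] read 'a'  n3⇒n3 ·f
[8] read 'a'  n3⇒n3 ·f
[9] read 'b'  n3⇒n4  emit P0@[8:9]
[10] read 'b'  n4⇒n5  emit P1@[7:10],P2@[8:10]
[11] read 'a'  n5⇒n1 ·f
[12] read 'b'  n1⇒n2  emit P0@[11:12]
[13] read 'b'  n2⇒n6  emit P2@[11:13]
[14] read 'a'  n6⇒n1 ·f
[15] read 'a'  n1⇒n3
[16] read 'b'  n3⇒n4  emit P0@[15:16]
[17] read 'd'  n4⇒n0 ·f
[18] read 'a'  n0⇒n1
[19] read 'a'  n1⇒n3
[20] read 'b'  n3⇒n4  emit P0@[19:20]
[21] read 'b'  n4⇒n5  emit P1@[18:21],P2@[19:21]
[22] read 'd'  n5⇒n0 ·f
[23] read 'c'  n0⇒n0
[24] read 'c'  n0⇒n0
[25] read 'b'  n0⇒n0
[26] read 'a'  n0⇒n1
[27] read 'b'  n1⇒n2  emit P0@[26:27]
[28] read 'a'  n2⇒n1 ·f

All matches (sorted): [[9,0],[10,1],[10,2],[12,0],[13,2],[16,0],[20,0],[21,1],[21,2],[27,0]]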